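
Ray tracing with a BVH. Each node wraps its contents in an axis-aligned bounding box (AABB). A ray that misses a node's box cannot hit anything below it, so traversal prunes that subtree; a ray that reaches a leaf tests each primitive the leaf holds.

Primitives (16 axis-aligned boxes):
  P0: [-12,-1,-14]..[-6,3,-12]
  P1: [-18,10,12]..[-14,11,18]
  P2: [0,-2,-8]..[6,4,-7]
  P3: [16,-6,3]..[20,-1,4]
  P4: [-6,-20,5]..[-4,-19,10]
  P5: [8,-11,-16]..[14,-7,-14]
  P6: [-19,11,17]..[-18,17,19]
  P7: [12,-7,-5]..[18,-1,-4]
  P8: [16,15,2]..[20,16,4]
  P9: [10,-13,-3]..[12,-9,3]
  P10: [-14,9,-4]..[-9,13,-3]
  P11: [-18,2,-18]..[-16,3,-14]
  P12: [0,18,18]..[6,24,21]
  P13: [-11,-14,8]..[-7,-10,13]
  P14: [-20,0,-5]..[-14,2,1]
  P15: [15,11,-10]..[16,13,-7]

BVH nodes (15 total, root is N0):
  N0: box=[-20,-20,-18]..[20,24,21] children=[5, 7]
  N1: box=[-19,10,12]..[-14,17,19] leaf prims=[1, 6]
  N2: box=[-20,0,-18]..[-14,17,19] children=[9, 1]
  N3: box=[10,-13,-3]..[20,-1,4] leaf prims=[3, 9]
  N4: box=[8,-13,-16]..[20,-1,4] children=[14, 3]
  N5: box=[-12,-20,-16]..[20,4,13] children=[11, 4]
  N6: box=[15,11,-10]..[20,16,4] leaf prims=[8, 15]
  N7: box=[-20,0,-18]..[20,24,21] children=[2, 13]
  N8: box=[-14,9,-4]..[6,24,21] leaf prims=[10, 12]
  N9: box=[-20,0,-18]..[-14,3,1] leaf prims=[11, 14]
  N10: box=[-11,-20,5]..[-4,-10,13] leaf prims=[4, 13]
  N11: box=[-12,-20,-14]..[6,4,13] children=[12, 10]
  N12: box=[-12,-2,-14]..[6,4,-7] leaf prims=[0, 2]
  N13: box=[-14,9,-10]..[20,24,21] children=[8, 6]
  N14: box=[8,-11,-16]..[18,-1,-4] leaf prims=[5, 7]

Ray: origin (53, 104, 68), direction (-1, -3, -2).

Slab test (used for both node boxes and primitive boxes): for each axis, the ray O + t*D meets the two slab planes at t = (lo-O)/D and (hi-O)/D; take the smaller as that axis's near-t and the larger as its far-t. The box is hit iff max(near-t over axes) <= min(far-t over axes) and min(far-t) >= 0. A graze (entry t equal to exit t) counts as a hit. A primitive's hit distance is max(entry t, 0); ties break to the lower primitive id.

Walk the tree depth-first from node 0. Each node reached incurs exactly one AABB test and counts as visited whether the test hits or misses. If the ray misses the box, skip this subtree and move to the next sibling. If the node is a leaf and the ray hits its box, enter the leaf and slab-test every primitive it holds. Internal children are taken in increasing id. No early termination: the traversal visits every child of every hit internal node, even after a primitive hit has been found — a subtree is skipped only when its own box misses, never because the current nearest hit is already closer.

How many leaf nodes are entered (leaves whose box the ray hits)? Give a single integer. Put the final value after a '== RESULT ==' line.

Traverse from the root:
N0 x:[33,73] y:[80/3,124/3] z:[47/2,43] -> hit [33,124/3], descend [5, 7]
  N5 x:[33,65] y:[100/3,124/3] z:[55/2,42] -> hit [100/3,124/3], descend [4, 11]
    N4 x:[33,45] y:[35,39] z:[32,42] -> hit [35,39], descend [3, 14]
      N3 x:[33,43] y:[35,39] z:[32,71/2] -> hit [35,71/2] leaf, test {P3(miss), P9(miss)}
      N14 x:[35,45] y:[35,115/3] z:[36,42] -> hit [36,115/3] leaf, test {P5(miss), P7@t=36}
    N11 x:[47,65] y:[100/3,124/3] z:[55/2,41] -> miss, prune
  N7 x:[33,73] y:[80/3,104/3] z:[47/2,43] -> hit [33,104/3], descend [2, 13]
    N2 x:[67,73] y:[29,104/3] z:[49/2,43] -> miss, prune
    N13 x:[33,67] y:[80/3,95/3] z:[47/2,39] -> miss, prune

order=[0, 5, 4, 3, 14, 11, 7, 2, 13]  |boxes|=9  |leaves|=2  hit=P7

== RESULT ==
2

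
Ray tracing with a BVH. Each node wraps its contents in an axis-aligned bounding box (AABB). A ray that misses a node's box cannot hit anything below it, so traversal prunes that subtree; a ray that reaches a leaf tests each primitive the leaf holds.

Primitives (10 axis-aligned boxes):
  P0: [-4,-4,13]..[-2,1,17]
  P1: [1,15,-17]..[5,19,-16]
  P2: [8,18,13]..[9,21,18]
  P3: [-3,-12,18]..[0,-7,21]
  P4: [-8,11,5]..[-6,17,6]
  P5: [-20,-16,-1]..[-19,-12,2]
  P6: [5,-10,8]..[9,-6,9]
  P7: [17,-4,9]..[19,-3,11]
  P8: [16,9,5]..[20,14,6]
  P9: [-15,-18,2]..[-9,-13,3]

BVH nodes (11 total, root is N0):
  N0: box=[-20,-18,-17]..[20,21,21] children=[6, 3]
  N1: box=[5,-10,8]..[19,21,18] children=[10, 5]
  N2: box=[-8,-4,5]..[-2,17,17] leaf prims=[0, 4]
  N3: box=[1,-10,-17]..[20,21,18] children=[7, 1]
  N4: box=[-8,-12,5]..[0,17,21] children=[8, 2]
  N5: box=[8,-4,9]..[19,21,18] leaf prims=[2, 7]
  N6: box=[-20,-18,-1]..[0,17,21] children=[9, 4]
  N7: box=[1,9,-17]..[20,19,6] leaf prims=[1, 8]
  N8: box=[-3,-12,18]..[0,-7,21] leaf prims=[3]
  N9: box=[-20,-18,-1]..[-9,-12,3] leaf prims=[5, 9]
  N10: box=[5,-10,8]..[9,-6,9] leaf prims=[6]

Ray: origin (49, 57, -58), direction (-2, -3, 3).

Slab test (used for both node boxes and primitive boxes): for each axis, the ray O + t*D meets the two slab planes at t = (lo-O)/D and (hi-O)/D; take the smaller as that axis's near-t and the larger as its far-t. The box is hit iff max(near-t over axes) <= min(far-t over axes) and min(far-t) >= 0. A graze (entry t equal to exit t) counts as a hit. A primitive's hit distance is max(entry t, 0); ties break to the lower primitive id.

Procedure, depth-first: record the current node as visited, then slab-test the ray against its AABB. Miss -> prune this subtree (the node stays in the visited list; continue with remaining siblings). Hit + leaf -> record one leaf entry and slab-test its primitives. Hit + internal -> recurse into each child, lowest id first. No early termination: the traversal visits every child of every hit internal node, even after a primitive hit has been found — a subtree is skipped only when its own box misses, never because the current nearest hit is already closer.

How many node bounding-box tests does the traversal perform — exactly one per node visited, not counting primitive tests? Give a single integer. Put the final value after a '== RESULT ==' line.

Trace the traversal:
N0 x:[29/2,69/2] y:[12,25] z:[41/3,79/3] -> hit [29/2,25], descend [3, 6]
  N3 x:[29/2,24] y:[12,67/3] z:[41/3,76/3] -> hit [29/2,67/3], descend [1, 7]
    N1 x:[15,22] y:[12,67/3] z:[22,76/3] -> hit [22,22], descend [5, 10]
      N5 x:[15,41/2] y:[12,61/3] z:[67/3,76/3] -> miss, prune
      N10 x:[20,22] y:[21,67/3] z:[22,67/3] -> hit [22,22] leaf, test {P6@t=22}
    N7 x:[29/2,24] y:[38/3,16] z:[41/3,64/3] -> hit [29/2,16] leaf, test {P1(miss), P8(miss)}
  N6 x:[49/2,69/2] y:[40/3,25] z:[19,79/3] -> hit [49/2,25], descend [4, 9]
    N4 x:[49/2,57/2] y:[40/3,23] z:[21,79/3] -> miss, prune
    N9 x:[29,69/2] y:[23,25] z:[19,61/3] -> miss, prune

Visited [0, 3, 1, 5, 10, 7, 6, 4, 9]. Tests: 9 box, 2 leaf. Nearest: P6.

== RESULT ==
9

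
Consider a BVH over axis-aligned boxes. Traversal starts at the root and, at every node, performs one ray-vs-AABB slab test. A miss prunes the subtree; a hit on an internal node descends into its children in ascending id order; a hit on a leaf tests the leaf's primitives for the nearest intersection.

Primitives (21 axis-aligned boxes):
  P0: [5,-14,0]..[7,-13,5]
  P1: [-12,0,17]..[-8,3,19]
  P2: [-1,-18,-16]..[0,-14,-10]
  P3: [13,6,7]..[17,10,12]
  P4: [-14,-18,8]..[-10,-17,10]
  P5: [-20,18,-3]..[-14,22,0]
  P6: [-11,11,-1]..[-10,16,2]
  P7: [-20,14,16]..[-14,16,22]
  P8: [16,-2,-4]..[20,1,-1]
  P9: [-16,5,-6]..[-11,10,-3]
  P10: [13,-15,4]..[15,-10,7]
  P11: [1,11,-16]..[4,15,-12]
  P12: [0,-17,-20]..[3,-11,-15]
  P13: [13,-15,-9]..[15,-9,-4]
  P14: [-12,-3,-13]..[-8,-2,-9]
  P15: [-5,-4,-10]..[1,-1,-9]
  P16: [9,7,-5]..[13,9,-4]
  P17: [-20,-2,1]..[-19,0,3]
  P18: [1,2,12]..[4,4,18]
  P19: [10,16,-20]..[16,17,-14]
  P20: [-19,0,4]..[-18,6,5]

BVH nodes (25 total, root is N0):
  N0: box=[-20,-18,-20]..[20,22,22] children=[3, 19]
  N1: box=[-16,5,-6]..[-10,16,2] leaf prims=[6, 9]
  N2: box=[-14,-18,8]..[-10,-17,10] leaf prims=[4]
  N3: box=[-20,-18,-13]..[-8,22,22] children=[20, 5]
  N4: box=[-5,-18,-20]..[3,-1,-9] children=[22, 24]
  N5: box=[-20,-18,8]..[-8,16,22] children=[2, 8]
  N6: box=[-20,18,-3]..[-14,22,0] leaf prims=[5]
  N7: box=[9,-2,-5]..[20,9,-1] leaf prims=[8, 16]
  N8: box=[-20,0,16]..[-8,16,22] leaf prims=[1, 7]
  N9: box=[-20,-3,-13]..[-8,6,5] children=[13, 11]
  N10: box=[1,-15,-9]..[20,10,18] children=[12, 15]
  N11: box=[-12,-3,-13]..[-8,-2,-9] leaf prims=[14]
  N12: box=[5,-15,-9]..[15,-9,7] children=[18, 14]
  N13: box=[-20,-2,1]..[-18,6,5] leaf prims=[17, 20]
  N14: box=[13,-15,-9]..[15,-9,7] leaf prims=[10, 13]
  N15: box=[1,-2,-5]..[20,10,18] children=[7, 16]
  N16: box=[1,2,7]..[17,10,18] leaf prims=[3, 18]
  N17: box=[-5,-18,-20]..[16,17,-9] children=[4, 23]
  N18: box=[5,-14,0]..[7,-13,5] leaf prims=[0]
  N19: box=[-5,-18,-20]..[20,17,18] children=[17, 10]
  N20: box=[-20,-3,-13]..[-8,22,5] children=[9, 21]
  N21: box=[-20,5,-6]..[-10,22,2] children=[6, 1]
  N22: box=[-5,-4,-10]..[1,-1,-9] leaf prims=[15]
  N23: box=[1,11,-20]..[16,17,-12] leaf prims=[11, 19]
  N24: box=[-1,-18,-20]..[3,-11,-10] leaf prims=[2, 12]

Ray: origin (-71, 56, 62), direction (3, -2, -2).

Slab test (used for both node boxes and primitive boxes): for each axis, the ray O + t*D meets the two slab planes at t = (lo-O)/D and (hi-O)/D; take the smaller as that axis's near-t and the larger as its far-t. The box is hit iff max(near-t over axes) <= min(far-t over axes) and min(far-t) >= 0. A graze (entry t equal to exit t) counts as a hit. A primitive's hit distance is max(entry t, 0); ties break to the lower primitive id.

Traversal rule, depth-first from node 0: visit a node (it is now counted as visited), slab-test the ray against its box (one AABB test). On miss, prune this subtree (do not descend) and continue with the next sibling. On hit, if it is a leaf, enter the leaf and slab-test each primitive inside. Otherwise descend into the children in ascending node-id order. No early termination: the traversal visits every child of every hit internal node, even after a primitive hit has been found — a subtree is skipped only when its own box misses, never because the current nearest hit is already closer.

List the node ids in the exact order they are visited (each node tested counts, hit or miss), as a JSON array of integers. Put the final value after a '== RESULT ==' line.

Walk:
N0 x:[17,91/3] y:[17,37] z:[20,41] -> hit [20,91/3], descend [3, 19]
  N3 x:[17,21] y:[17,37] z:[20,75/2] -> hit [20,21], descend [5, 20]
    N5 x:[17,21] y:[20,37] z:[20,27] -> hit [20,21], descend [2, 8]
      N2 x:[19,61/3] y:[73/2,37] z:[26,27] -> miss, prune
      N8 x:[17,21] y:[20,28] z:[20,23] -> hit [20,21] leaf, test {P1(miss), P7(miss)}
    N20 x:[17,21] y:[17,59/2] z:[57/2,75/2] -> miss, prune
  N19 x:[22,91/3] y:[39/2,37] z:[22,41] -> hit [22,91/3], descend [10, 17]
    N10 x:[24,91/3] y:[23,71/2] z:[22,71/2] -> hit [24,91/3], descend [12, 15]
      N12 x:[76/3,86/3] y:[65/2,71/2] z:[55/2,71/2] -> miss, prune
      N15 x:[24,91/3] y:[23,29] z:[22,67/2] -> hit [24,29], descend [7, 16]
        N7 x:[80/3,91/3] y:[47/2,29] z:[63/2,67/2] -> miss, prune
        N16 x:[24,88/3] y:[23,27] z:[22,55/2] -> hit [24,27] leaf, test {P3(miss), P18(miss)}
    N17 x:[22,29] y:[39/2,37] z:[71/2,41] -> miss, prune

Visited [0, 3, 5, 2, 8, 20, 19, 10, 12, 15, 7, 16, 17]. Tests: 13 box, 2 leaf. Nearest: miss.

== RESULT ==
[0, 3, 5, 2, 8, 20, 19, 10, 12, 15, 7, 16, 17]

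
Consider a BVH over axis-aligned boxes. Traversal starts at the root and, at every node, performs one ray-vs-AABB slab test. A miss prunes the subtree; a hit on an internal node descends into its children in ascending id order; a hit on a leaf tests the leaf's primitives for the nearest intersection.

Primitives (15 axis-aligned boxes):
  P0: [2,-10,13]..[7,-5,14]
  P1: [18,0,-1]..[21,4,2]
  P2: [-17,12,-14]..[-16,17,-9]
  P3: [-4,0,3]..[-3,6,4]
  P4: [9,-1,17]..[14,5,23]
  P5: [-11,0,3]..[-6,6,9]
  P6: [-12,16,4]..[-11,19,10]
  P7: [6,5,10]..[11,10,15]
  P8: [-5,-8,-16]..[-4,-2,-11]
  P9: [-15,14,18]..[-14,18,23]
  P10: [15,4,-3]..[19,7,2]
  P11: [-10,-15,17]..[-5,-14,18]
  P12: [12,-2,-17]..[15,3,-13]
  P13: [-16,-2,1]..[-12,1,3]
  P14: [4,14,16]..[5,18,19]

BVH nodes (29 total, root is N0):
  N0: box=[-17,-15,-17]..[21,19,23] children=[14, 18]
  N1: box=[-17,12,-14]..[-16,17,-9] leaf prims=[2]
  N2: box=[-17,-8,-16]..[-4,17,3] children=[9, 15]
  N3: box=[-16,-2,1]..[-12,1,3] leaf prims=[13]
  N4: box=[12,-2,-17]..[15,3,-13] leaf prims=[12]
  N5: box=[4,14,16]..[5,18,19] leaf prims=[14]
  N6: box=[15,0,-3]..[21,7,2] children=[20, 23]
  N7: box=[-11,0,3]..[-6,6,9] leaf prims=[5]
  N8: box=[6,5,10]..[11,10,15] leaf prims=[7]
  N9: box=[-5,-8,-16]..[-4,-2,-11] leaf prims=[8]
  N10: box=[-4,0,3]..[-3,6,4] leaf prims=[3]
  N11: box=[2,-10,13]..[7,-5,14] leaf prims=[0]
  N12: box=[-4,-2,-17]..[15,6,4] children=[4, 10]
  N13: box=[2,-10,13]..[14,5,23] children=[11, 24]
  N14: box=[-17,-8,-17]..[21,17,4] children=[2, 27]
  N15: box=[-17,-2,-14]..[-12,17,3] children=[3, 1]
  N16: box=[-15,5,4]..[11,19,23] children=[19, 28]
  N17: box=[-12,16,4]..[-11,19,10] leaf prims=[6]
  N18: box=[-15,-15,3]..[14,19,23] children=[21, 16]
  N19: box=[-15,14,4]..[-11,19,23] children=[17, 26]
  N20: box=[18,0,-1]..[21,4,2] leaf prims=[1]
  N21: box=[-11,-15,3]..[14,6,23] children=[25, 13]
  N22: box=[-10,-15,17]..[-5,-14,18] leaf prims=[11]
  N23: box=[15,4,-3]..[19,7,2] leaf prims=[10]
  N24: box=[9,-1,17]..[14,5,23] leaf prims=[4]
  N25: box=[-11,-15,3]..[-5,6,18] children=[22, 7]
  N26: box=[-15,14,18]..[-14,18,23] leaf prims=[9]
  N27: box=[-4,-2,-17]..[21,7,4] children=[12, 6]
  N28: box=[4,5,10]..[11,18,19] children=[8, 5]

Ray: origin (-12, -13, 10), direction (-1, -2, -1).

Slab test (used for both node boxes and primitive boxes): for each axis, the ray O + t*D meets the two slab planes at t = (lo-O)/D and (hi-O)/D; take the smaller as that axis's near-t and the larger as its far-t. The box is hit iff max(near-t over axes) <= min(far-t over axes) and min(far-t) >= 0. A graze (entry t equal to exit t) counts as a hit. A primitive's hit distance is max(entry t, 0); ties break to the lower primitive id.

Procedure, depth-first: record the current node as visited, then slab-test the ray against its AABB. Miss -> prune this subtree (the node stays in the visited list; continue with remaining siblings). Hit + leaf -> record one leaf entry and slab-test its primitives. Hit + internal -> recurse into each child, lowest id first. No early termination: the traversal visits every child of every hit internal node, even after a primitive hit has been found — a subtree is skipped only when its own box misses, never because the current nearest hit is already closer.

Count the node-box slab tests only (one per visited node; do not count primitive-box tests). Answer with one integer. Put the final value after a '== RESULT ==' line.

Trace the traversal:
N0 x:[-33,5] y:[-16,1] z:[-13,27] -> hit [-13,1], descend [14, 18]
  N14 x:[-33,5] y:[-15,-5/2] z:[6,27] -> miss, prune
  N18 x:[-26,3] y:[-16,1] z:[-13,7] -> hit [-13,1], descend [16, 21]
    N16 x:[-23,3] y:[-16,-9] z:[-13,6] -> miss, prune
    N21 x:[-26,-1] y:[-19/2,1] z:[-13,7] -> miss, prune

order=[0, 14, 18, 16, 21]  |boxes|=5  |leaves|=0  hit=miss

== RESULT ==
5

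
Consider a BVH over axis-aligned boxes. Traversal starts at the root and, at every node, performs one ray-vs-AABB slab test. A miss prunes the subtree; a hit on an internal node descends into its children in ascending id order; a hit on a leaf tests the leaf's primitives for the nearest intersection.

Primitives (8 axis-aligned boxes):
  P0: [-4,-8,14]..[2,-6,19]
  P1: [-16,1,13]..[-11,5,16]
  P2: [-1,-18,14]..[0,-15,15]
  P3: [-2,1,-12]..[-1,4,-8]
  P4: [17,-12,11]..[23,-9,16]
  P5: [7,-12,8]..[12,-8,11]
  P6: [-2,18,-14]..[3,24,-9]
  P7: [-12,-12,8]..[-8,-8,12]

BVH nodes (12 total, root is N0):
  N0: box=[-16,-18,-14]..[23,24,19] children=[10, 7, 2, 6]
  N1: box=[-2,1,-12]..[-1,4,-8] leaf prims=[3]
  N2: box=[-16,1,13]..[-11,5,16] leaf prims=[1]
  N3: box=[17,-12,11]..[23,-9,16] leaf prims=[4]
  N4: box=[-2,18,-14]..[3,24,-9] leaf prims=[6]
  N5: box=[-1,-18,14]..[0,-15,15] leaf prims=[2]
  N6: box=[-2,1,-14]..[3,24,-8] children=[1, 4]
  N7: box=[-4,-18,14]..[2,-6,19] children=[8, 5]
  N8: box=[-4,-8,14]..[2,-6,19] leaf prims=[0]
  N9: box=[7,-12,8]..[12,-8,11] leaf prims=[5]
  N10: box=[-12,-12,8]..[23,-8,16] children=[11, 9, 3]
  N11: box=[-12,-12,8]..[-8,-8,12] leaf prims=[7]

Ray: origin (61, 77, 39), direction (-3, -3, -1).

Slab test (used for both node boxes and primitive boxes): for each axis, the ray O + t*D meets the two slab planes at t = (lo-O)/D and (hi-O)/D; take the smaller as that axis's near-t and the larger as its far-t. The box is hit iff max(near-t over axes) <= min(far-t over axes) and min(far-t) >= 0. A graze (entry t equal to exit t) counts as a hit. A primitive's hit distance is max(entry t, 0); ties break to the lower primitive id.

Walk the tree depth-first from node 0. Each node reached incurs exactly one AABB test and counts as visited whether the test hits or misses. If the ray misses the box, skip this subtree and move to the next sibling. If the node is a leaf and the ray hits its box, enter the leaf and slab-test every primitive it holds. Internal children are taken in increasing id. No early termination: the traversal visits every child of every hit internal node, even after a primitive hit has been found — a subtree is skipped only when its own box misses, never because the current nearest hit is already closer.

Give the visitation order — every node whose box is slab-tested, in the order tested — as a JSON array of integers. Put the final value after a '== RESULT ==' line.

Walk:
N0 x:[38/3,77/3] y:[53/3,95/3] z:[20,53] -> hit [20,77/3], descend [2, 6, 7, 10]
  N2 x:[24,77/3] y:[24,76/3] z:[23,26] -> hit [24,76/3] leaf, test {P1@t=24}
  N6 x:[58/3,21] y:[53/3,76/3] z:[47,53] -> miss, prune
  N7 x:[59/3,65/3] y:[83/3,95/3] z:[20,25] -> miss, prune
  N10 x:[38/3,73/3] y:[85/3,89/3] z:[23,31] -> miss, prune

order=[0, 2, 6, 7, 10]  |boxes|=5  |leaves|=1  hit=P1

== RESULT ==
[0, 2, 6, 7, 10]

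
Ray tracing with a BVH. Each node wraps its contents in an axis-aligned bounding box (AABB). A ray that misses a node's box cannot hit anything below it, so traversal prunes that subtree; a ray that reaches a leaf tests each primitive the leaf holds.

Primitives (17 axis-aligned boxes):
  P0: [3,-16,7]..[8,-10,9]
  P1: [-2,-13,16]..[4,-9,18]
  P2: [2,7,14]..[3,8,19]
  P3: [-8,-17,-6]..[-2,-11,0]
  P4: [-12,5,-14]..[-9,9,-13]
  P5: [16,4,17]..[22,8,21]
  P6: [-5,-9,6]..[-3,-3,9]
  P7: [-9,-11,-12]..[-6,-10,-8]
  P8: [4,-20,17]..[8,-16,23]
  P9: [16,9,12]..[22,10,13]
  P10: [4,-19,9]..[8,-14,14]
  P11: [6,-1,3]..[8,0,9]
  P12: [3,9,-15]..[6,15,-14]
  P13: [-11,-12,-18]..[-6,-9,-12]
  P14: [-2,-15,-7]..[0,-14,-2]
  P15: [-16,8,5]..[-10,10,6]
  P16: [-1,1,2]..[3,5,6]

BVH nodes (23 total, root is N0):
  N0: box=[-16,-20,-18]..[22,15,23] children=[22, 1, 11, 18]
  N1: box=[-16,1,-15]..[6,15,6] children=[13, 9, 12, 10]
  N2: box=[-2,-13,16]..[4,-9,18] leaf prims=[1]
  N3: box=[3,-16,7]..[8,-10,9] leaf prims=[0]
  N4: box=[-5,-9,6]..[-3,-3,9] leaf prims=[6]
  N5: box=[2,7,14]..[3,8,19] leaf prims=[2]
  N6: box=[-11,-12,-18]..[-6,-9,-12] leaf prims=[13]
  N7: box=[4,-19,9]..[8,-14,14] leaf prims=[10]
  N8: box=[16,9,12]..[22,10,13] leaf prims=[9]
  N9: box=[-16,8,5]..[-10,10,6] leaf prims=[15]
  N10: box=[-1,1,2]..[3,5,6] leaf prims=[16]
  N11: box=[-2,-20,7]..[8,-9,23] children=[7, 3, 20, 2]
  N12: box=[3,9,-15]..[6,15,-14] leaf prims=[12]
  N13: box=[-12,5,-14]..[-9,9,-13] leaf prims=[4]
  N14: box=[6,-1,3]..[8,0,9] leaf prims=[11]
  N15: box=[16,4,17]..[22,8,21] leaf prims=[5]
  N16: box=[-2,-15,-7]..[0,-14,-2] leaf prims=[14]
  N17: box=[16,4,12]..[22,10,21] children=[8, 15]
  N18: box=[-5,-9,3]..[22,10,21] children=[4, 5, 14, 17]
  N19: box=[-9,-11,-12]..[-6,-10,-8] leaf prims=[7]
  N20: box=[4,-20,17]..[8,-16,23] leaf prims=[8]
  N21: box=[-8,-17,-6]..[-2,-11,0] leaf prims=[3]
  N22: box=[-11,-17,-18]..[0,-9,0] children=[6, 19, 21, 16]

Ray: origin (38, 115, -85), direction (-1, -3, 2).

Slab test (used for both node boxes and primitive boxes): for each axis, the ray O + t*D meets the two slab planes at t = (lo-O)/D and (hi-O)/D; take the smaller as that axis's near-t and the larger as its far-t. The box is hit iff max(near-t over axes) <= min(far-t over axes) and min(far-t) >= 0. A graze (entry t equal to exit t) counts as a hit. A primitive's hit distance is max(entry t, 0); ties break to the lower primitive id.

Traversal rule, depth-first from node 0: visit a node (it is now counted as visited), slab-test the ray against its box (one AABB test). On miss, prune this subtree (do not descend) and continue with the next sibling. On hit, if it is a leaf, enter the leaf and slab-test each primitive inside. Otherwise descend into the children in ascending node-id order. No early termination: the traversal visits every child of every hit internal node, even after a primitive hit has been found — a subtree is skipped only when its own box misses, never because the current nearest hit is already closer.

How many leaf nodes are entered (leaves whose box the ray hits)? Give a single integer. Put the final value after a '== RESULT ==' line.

Walk:
N0 x:[16,54] y:[100/3,45] z:[67/2,54] -> hit [67/2,45], descend [1, 11, 18, 22]
  N1 x:[32,54] y:[100/3,38] z:[35,91/2] -> hit [35,38], descend [9, 10, 12, 13]
    N9 x:[48,54] y:[35,107/3] z:[45,91/2] -> miss, prune
    N10 x:[35,39] y:[110/3,38] z:[87/2,91/2] -> miss, prune
    N12 x:[32,35] y:[100/3,106/3] z:[35,71/2] -> hit [35,35] leaf, test {P12@t=35}
    N13 x:[47,50] y:[106/3,110/3] z:[71/2,36] -> miss, prune
  N11 x:[30,40] y:[124/3,45] z:[46,54] -> miss, prune
  N18 x:[16,43] y:[35,124/3] z:[44,53] -> miss, prune
  N22 x:[38,49] y:[124/3,44] z:[67/2,85/2] -> hit [124/3,85/2], descend [6, 16, 19, 21]
    N6 x:[44,49] y:[124/3,127/3] z:[67/2,73/2] -> miss, prune
    N16 x:[38,40] y:[43,130/3] z:[39,83/2] -> miss, prune
    N19 x:[44,47] y:[125/3,42] z:[73/2,77/2] -> miss, prune
    N21 x:[40,46] y:[42,44] z:[79/2,85/2] -> hit [42,85/2] leaf, test {P3@t=42}

order=[0, 1, 9, 10, 12, 13, 11, 18, 22, 6, 16, 19, 21]  |boxes|=13  |leaves|=2  hit=P12

== RESULT ==
2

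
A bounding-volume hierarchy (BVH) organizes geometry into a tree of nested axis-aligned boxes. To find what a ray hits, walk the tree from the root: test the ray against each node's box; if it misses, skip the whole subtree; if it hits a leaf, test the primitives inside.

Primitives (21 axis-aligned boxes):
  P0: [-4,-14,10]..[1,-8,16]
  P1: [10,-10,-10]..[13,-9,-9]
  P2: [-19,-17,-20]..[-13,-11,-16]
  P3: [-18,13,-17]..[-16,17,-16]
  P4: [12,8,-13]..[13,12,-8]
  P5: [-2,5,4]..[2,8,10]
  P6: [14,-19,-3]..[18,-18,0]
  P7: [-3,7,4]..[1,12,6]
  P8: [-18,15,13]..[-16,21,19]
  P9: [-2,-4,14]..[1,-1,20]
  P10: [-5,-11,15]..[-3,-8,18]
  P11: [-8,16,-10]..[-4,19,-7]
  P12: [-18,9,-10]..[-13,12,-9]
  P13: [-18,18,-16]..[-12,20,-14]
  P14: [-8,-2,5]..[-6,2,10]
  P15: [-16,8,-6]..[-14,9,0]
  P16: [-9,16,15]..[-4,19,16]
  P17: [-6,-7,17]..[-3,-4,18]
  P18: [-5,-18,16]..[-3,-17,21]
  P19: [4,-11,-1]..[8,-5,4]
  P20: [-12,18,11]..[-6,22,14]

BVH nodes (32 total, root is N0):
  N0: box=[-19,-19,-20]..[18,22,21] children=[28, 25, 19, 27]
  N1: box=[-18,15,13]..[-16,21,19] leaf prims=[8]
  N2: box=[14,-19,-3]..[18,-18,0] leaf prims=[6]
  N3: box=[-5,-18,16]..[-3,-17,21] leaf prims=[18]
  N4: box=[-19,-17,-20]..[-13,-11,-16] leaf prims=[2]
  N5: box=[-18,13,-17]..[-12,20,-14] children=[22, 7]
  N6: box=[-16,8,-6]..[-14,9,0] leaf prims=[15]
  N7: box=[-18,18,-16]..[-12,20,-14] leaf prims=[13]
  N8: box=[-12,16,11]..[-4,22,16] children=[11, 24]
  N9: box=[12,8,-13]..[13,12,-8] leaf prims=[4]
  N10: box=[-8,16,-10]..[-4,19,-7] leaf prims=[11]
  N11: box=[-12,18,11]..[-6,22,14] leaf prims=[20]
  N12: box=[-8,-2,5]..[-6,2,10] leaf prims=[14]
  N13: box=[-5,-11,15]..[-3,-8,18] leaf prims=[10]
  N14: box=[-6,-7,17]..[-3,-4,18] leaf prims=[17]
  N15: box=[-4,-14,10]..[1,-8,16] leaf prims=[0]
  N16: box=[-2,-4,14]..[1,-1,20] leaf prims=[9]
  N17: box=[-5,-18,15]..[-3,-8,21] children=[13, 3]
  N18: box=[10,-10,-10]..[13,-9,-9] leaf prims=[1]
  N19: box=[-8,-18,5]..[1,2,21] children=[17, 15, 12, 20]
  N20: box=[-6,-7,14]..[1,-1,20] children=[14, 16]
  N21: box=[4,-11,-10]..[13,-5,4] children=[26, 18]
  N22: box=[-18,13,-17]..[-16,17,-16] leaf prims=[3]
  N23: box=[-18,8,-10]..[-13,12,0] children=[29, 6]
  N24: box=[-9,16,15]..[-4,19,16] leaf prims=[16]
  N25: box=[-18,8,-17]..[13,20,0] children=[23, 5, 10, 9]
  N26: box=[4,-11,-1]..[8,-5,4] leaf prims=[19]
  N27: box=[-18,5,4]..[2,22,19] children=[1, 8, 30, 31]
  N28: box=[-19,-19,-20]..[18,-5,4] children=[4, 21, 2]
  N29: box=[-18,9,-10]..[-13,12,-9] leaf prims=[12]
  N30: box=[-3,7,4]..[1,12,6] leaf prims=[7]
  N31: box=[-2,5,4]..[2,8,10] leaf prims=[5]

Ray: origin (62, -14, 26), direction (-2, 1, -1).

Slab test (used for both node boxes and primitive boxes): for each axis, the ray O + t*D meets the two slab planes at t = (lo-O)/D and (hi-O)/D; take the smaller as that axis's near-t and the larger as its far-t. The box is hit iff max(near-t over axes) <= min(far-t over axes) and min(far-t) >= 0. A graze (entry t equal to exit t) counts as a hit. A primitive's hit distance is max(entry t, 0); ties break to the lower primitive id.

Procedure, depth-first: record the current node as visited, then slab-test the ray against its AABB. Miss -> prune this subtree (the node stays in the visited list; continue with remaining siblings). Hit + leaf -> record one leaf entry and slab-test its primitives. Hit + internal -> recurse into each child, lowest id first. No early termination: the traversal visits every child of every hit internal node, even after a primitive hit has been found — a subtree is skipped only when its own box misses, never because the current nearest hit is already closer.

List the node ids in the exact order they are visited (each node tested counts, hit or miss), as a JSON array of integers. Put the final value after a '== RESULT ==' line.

Traverse from the root:
N0 x:[22,81/2] y:[-5,36] z:[5,46] -> hit [22,36], descend [19, 25, 27, 28]
  N19 x:[61/2,35] y:[-4,16] z:[5,21] -> miss, prune
  N25 x:[49/2,40] y:[22,34] z:[26,43] -> hit [26,34], descend [5, 9, 10, 23]
    N5 x:[37,40] y:[27,34] z:[40,43] -> miss, prune
    N9 x:[49/2,25] y:[22,26] z:[34,39] -> miss, prune
    N10 x:[33,35] y:[30,33] z:[33,36] -> hit [33,33] leaf, test {P11@t=33}
    N23 x:[75/2,40] y:[22,26] z:[26,36] -> miss, prune
  N27 x:[30,40] y:[19,36] z:[7,22] -> miss, prune
  N28 x:[22,81/2] y:[-5,9] z:[22,46] -> miss, prune

order=[0, 19, 25, 5, 9, 10, 23, 27, 28]  |boxes|=9  |leaves|=1  hit=P11

== RESULT ==
[0, 19, 25, 5, 9, 10, 23, 27, 28]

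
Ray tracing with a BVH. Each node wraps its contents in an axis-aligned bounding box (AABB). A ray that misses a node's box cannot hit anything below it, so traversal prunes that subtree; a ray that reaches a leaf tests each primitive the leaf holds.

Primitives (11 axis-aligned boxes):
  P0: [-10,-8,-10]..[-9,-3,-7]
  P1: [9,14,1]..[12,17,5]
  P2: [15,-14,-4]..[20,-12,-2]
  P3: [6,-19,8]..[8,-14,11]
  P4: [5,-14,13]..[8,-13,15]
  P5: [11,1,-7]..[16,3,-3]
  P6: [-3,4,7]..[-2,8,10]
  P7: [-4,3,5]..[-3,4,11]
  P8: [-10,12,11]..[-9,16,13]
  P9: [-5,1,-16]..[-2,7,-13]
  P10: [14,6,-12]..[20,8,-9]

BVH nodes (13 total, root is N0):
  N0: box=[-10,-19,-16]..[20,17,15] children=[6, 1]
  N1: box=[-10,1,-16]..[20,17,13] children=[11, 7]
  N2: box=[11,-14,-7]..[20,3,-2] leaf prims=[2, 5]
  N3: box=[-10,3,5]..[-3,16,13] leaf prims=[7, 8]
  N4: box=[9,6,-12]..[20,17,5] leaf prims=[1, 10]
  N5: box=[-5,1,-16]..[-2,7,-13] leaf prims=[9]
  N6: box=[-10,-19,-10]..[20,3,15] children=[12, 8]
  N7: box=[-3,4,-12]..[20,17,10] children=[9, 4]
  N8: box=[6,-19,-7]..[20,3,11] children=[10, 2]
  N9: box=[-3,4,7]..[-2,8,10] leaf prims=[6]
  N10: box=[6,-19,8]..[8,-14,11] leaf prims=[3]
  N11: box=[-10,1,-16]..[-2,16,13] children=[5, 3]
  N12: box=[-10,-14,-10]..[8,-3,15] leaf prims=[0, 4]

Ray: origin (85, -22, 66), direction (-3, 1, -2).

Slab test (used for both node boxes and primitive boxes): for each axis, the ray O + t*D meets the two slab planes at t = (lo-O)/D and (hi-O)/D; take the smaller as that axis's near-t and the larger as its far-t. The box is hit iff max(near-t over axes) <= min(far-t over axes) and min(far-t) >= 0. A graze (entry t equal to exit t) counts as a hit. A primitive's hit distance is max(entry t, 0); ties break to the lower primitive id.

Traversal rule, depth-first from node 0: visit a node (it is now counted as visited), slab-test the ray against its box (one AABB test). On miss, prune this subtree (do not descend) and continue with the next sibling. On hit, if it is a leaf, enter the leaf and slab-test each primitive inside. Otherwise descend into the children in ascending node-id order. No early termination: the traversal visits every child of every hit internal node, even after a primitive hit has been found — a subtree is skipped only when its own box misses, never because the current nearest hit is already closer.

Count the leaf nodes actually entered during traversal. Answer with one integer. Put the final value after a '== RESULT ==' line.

Walk:
N0 x:[65/3,95/3] y:[3,39] z:[51/2,41] -> hit [51/2,95/3], descend [1, 6]
  N1 x:[65/3,95/3] y:[23,39] z:[53/2,41] -> hit [53/2,95/3], descend [7, 11]
    N7 x:[65/3,88/3] y:[26,39] z:[28,39] -> hit [28,88/3], descend [4, 9]
      N4 x:[65/3,76/3] y:[28,39] z:[61/2,39] -> miss, prune
      N9 x:[29,88/3] y:[26,30] z:[28,59/2] -> hit [29,88/3] leaf, test {P6@t=29}
    N11 x:[29,95/3] y:[23,38] z:[53/2,41] -> hit [29,95/3], descend [3, 5]
      N3 x:[88/3,95/3] y:[25,38] z:[53/2,61/2] -> hit [88/3,61/2] leaf, test {P7(miss), P8(miss)}
      N5 x:[29,30] y:[23,29] z:[79/2,41] -> miss, prune
  N6 x:[65/3,95/3] y:[3,25] z:[51/2,38] -> miss, prune

9 AABB tests over nodes [0, 1, 7, 4, 9, 11, 3, 5, 6]; 2 leaves entered; closest P6.

== RESULT ==
2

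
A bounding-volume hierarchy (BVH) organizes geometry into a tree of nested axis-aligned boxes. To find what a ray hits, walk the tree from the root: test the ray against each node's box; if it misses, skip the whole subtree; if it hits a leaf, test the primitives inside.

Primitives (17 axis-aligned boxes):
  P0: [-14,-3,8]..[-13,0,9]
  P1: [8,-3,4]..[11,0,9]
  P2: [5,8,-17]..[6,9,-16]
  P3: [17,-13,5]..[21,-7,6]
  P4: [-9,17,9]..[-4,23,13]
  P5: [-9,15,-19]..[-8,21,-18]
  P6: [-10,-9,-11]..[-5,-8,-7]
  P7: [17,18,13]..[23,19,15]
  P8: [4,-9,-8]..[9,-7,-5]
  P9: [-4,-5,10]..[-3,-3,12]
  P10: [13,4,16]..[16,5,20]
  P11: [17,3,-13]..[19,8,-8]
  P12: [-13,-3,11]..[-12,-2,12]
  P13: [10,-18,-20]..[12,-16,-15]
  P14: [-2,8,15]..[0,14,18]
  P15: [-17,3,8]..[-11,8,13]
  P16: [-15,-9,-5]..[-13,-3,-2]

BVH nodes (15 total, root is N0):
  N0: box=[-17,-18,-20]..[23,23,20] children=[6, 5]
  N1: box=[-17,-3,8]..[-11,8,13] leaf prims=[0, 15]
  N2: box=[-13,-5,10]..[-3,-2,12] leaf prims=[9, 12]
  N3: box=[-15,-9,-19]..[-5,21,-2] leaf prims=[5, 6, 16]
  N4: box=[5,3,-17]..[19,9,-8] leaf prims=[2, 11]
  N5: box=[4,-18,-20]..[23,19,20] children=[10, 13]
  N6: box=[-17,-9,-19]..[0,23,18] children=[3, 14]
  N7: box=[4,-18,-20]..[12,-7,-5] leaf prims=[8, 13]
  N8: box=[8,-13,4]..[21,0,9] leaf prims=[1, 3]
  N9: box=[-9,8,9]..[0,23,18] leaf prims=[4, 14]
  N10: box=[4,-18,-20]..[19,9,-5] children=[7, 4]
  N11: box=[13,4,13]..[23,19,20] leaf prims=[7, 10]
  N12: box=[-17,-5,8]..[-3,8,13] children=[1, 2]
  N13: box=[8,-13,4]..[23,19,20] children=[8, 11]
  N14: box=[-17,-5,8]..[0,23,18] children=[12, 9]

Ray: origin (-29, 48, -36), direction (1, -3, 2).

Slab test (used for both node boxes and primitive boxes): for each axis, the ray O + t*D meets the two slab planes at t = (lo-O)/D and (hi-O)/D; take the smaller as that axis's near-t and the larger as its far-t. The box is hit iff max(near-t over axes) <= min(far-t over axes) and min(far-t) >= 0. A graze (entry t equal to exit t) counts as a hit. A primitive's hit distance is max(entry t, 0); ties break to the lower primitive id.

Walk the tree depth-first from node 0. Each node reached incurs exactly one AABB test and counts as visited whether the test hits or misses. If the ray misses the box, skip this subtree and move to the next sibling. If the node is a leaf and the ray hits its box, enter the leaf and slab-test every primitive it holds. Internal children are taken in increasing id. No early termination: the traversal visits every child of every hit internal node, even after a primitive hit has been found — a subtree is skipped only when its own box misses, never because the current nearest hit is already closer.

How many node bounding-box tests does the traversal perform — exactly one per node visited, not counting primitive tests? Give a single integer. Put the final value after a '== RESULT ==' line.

Traverse from the root:
N0 x:[12,52] y:[25/3,22] z:[8,28] -> hit [12,22], descend [5, 6]
  N5 x:[33,52] y:[29/3,22] z:[8,28] -> miss, prune
  N6 x:[12,29] y:[25/3,19] z:[17/2,27] -> hit [12,19], descend [3, 14]
    N3 x:[14,24] y:[9,19] z:[17/2,17] -> hit [14,17] leaf, test {P5(miss), P6(miss), P16(miss)}
    N14 x:[12,29] y:[25/3,53/3] z:[22,27] -> miss, prune

5 AABB tests over nodes [0, 5, 6, 3, 14]; 1 leaf entered; closest miss.

== RESULT ==
5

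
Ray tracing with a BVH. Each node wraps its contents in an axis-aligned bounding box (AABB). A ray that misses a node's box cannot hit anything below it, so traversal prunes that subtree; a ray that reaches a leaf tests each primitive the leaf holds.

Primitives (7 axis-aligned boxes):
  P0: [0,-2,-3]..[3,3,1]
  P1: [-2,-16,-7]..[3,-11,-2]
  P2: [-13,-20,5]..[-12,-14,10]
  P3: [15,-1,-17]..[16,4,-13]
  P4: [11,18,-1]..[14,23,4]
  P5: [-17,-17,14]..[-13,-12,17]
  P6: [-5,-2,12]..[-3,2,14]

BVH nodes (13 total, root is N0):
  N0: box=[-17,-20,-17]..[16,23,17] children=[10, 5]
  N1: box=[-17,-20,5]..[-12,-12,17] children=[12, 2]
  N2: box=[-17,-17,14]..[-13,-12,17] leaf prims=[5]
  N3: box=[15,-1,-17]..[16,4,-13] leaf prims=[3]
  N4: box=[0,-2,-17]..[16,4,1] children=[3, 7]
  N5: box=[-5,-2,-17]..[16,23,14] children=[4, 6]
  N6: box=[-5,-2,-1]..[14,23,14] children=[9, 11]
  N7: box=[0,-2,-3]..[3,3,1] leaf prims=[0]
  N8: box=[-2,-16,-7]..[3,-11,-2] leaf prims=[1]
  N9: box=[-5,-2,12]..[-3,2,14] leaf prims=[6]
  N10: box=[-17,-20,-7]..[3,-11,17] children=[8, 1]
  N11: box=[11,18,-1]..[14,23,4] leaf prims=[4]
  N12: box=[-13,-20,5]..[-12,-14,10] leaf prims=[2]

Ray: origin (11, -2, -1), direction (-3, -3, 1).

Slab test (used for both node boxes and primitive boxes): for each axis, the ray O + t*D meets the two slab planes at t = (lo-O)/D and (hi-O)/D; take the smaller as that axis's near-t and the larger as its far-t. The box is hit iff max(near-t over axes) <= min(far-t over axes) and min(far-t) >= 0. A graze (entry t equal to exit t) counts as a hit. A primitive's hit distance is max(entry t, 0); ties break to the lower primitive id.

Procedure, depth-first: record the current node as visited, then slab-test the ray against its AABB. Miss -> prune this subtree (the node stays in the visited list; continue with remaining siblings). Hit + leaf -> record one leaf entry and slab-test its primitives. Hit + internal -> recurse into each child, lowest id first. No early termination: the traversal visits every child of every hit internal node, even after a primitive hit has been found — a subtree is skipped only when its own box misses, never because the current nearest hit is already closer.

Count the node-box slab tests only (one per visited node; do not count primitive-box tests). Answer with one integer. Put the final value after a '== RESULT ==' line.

Traverse from the root:
N0 x:[-5/3,28/3] y:[-25/3,6] z:[-16,18] -> hit [-5/3,6], descend [5, 10]
  N5 x:[-5/3,16/3] y:[-25/3,0] z:[-16,15] -> hit [-5/3,0], descend [4, 6]
    N4 x:[-5/3,11/3] y:[-2,0] z:[-16,2] -> hit [-5/3,0], descend [3, 7]
      N3 x:[-5/3,-4/3] y:[-2,-1/3] z:[-16,-12] -> miss, prune
      N7 x:[8/3,11/3] y:[-5/3,0] z:[-2,2] -> miss, prune
    N6 x:[-1,16/3] y:[-25/3,0] z:[0,15] -> hit [0,0], descend [9, 11]
      N9 x:[14/3,16/3] y:[-4/3,0] z:[13,15] -> miss, prune
      N11 x:[-1,0] y:[-25/3,-20/3] z:[0,5] -> miss, prune
  N10 x:[8/3,28/3] y:[3,6] z:[-6,18] -> hit [3,6], descend [1, 8]
    N1 x:[23/3,28/3] y:[10/3,6] z:[6,18] -> miss, prune
    N8 x:[8/3,13/3] y:[3,14/3] z:[-6,-1] -> miss, prune

Summary -> nodes [0, 5, 4, 3, 7, 6, 9, 11, 10, 1, 8]; box-tests=11; leaf-entries=0; first=miss

== RESULT ==
11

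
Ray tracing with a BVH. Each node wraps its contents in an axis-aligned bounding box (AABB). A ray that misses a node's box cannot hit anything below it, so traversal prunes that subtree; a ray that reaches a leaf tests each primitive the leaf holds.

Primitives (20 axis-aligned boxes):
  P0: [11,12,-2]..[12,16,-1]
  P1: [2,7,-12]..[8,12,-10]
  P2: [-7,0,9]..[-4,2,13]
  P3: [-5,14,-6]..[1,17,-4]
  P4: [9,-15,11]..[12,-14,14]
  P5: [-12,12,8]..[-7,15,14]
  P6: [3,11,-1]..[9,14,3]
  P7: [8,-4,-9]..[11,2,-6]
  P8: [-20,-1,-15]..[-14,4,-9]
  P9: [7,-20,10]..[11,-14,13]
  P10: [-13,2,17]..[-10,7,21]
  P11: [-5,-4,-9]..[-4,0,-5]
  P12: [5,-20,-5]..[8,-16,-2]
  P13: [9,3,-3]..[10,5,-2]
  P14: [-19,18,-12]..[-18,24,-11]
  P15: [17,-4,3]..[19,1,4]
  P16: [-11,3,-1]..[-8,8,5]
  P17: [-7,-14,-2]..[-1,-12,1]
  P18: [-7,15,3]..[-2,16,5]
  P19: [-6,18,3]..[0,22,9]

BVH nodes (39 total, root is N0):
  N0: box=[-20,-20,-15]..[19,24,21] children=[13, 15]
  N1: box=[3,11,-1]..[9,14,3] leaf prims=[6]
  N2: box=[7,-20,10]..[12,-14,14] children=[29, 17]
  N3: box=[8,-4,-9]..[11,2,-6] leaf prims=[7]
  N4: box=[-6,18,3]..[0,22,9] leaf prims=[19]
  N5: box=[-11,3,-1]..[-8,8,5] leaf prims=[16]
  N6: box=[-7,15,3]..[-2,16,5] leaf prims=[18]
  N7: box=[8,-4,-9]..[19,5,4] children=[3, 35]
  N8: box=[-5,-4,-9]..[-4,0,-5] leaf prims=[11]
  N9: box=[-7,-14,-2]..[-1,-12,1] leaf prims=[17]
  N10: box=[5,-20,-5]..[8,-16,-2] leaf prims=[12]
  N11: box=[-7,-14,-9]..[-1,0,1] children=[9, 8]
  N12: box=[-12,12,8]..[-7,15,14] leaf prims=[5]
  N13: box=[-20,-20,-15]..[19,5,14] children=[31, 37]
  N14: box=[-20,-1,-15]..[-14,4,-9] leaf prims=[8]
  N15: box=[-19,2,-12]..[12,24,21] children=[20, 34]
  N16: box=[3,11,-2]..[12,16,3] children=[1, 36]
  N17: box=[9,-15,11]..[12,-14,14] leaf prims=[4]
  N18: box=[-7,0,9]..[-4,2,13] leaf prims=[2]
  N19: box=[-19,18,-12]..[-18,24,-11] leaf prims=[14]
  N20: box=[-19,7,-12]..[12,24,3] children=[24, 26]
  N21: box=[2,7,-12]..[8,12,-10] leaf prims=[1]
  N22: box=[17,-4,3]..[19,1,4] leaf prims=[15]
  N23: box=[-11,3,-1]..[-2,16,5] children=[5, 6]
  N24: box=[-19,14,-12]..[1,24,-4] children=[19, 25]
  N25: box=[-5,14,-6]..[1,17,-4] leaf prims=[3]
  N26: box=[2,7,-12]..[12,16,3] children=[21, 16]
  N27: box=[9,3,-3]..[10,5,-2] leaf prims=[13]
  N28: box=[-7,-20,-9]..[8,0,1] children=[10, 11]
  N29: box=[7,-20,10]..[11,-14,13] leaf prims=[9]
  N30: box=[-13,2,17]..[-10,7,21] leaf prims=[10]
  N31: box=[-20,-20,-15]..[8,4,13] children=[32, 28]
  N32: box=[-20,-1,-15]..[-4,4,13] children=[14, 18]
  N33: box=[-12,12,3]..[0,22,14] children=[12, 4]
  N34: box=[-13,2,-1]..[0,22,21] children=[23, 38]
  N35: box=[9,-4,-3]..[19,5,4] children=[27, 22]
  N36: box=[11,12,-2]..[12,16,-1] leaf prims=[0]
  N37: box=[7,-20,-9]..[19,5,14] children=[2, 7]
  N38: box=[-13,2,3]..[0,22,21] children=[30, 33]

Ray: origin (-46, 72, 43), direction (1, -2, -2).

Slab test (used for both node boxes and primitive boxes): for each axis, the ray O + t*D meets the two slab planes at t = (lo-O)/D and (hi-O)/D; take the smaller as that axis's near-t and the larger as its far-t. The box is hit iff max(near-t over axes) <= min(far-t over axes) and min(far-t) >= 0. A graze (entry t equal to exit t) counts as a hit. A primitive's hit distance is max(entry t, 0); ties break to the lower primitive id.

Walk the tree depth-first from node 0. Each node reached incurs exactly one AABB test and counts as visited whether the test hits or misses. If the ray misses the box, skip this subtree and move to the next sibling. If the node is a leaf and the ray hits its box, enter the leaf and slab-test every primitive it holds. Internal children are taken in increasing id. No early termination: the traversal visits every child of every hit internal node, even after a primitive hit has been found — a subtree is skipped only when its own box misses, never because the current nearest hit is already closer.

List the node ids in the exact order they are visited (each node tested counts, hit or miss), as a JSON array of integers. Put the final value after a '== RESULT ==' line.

Trace the traversal:
N0 x:[26,65] y:[24,46] z:[11,29] -> hit [26,29], descend [13, 15]
  N13 x:[26,65] y:[67/2,46] z:[29/2,29] -> miss, prune
  N15 x:[27,58] y:[24,35] z:[11,55/2] -> hit [27,55/2], descend [20, 34]
    N20 x:[27,58] y:[24,65/2] z:[20,55/2] -> hit [27,55/2], descend [24, 26]
      N24 x:[27,47] y:[24,29] z:[47/2,55/2] -> hit [27,55/2], descend [19, 25]
        N19 x:[27,28] y:[24,27] z:[27,55/2] -> hit [27,27] leaf, test {P14@t=27}
        N25 x:[41,47] y:[55/2,29] z:[47/2,49/2] -> miss, prune
      N26 x:[48,58] y:[28,65/2] z:[20,55/2] -> miss, prune
    N34 x:[33,46] y:[25,35] z:[11,22] -> miss, prune

order=[0, 13, 15, 20, 24, 19, 25, 26, 34]  |boxes|=9  |leaves|=1  hit=P14

== RESULT ==
[0, 13, 15, 20, 24, 19, 25, 26, 34]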